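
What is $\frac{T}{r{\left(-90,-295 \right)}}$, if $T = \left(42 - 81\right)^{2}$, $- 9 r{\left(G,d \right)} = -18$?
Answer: $\frac{1521}{2} \approx 760.5$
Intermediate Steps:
$r{\left(G,d \right)} = 2$ ($r{\left(G,d \right)} = \left(- \frac{1}{9}\right) \left(-18\right) = 2$)
$T = 1521$ ($T = \left(-39\right)^{2} = 1521$)
$\frac{T}{r{\left(-90,-295 \right)}} = \frac{1521}{2}$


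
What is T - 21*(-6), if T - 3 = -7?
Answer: 122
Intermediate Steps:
T = -4 (T = 3 - 7 = -4)
T - 21*(-6) = -4 - 21*(-6) = -4 + 126 = 122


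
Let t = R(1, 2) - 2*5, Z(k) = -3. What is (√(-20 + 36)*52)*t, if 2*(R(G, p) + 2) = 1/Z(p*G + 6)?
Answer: -7592/3 ≈ -2530.7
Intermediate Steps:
R(G, p) = -13/6 (R(G, p) = -2 + (½)/(-3) = -2 + (½)*(-⅓) = -2 - ⅙ = -13/6)
t = -73/6 (t = -13/6 - 2*5 = -13/6 - 10 = -73/6 ≈ -12.167)
(√(-20 + 36)*52)*t = (√(-20 + 36)*52)*(-73/6) = (√16*52)*(-73/6) = (4*52)*(-73/6) = 208*(-73/6) = -7592/3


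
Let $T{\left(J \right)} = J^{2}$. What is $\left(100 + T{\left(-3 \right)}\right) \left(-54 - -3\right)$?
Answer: $-5559$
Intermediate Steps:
$\left(100 + T{\left(-3 \right)}\right) \left(-54 - -3\right) = \left(100 + \left(-3\right)^{2}\right) \left(-54 - -3\right) = \left(100 + 9\right) \left(-54 + 3\right) = 109 \left(-51\right) = -5559$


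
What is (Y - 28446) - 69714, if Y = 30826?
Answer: -67334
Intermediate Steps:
(Y - 28446) - 69714 = (30826 - 28446) - 69714 = 2380 - 69714 = -67334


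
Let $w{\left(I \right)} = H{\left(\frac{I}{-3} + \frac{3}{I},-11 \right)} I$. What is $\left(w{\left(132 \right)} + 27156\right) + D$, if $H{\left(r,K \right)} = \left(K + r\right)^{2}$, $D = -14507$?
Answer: $\frac{18111239}{44} \approx 4.1162 \cdot 10^{5}$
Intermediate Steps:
$w{\left(I \right)} = I \left(-11 + \frac{3}{I} - \frac{I}{3}\right)^{2}$ ($w{\left(I \right)} = \left(-11 + \left(\frac{I}{-3} + \frac{3}{I}\right)\right)^{2} I = \left(-11 + \left(I \left(- \frac{1}{3}\right) + \frac{3}{I}\right)\right)^{2} I = \left(-11 - \left(- \frac{3}{I} + \frac{I}{3}\right)\right)^{2} I = \left(-11 + \frac{3}{I} - \frac{I}{3}\right)^{2} I = I \left(-11 + \frac{3}{I} - \frac{I}{3}\right)^{2}$)
$\left(w{\left(132 \right)} + 27156\right) + D = \left(\frac{\left(-9 + 132 \left(33 + 132\right)\right)^{2}}{9 \cdot 132} + 27156\right) - 14507 = \left(\frac{1}{9} \cdot \frac{1}{132} \left(-9 + 132 \cdot 165\right)^{2} + 27156\right) - 14507 = \left(\frac{1}{9} \cdot \frac{1}{132} \left(-9 + 21780\right)^{2} + 27156\right) - 14507 = \left(\frac{1}{9} \cdot \frac{1}{132} \cdot 21771^{2} + 27156\right) - 14507 = \left(\frac{1}{9} \cdot \frac{1}{132} \cdot 473976441 + 27156\right) - 14507 = \left(\frac{17554683}{44} + 27156\right) - 14507 = \frac{18749547}{44} - 14507 = \frac{18111239}{44}$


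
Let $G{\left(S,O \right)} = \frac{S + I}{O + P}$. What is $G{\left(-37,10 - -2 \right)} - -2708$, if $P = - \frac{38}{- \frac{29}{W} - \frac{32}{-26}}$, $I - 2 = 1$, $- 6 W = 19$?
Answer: $\frac{28940102}{10703} \approx 2703.9$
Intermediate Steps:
$W = - \frac{19}{6}$ ($W = \left(- \frac{1}{6}\right) 19 = - \frac{19}{6} \approx -3.1667$)
$I = 3$ ($I = 2 + 1 = 3$)
$P = - \frac{4693}{1283}$ ($P = - \frac{38}{- \frac{29}{- \frac{19}{6}} - \frac{32}{-26}} = - \frac{38}{\left(-29\right) \left(- \frac{6}{19}\right) - - \frac{16}{13}} = - \frac{38}{\frac{174}{19} + \frac{16}{13}} = - \frac{38}{\frac{2566}{247}} = \left(-38\right) \frac{247}{2566} = - \frac{4693}{1283} \approx -3.6578$)
$G{\left(S,O \right)} = \frac{3 + S}{- \frac{4693}{1283} + O}$ ($G{\left(S,O \right)} = \frac{S + 3}{O - \frac{4693}{1283}} = \frac{3 + S}{- \frac{4693}{1283} + O}$)
$G{\left(-37,10 - -2 \right)} - -2708 = \frac{1283 \left(3 - 37\right)}{-4693 + 1283 \left(10 - -2\right)} - -2708 = 1283 \frac{1}{-4693 + 1283 \left(10 + 2\right)} \left(-34\right) + 2708 = 1283 \frac{1}{-4693 + 1283 \cdot 12} \left(-34\right) + 2708 = 1283 \frac{1}{-4693 + 15396} \left(-34\right) + 2708 = 1283 \cdot \frac{1}{10703} \left(-34\right) + 2708 = - \frac{43622}{10703} + 2708 = \frac{28940102}{10703}$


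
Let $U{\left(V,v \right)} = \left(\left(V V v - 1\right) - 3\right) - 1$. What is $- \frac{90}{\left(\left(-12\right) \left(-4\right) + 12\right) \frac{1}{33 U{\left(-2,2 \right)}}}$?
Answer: $- \frac{297}{2} \approx -148.5$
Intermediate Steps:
$U{\left(V,v \right)} = -5 + v V^{2}$ ($U{\left(V,v \right)} = \left(\left(V^{2} v - 1\right) - 3\right) - 1 = \left(\left(v V^{2} - 1\right) - 3\right) - 1 = \left(\left(-1 + v V^{2}\right) - 3\right) - 1 = \left(-4 + v V^{2}\right) - 1 = -5 + v V^{2}$)
$- \frac{90}{\left(\left(-12\right) \left(-4\right) + 12\right) \frac{1}{33 U{\left(-2,2 \right)}}} = - \frac{90}{\left(\left(-12\right) \left(-4\right) + 12\right) \frac{1}{33 \left(-5 + 2 \left(-2\right)^{2}\right)}} = - \frac{90}{\left(48 + 12\right) \frac{1}{33 \left(-5 + 2 \cdot 4\right)}} = - \frac{90}{60 \frac{1}{33 \left(-5 + 8\right)}} = - \frac{90}{60 \frac{1}{33 \cdot 3}} = - \frac{90}{60 \cdot \frac{1}{99}} = - \frac{90}{\frac{20}{33}} = \left(-90\right) \frac{33}{20} = - \frac{297}{2}$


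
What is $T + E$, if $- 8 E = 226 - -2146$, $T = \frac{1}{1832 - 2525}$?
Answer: $- \frac{410951}{1386} \approx -296.5$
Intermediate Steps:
$T = - \frac{1}{693}$ ($T = \frac{1}{1832 - 2525} = \frac{1}{-693} = - \frac{1}{693} \approx -0.001443$)
$E = - \frac{593}{2}$ ($E = - \frac{226 - -2146}{8} = - \frac{226 + 2146}{8} = \left(- \frac{1}{8}\right) 2372 = - \frac{593}{2} \approx -296.5$)
$T + E = - \frac{1}{693} - \frac{593}{2} = - \frac{410951}{1386}$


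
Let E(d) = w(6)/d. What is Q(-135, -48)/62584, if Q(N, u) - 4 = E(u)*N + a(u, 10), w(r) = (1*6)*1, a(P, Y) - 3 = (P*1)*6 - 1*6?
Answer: -2161/500672 ≈ -0.0043162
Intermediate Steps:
a(P, Y) = -3 + 6*P (a(P, Y) = 3 + ((P*1)*6 - 1*6) = 3 + (P*6 - 6) = 3 + (6*P - 6) = 3 + (-6 + 6*P) = -3 + 6*P)
w(r) = 6 (w(r) = 6*1 = 6)
E(d) = 6/d
Q(N, u) = 1 + 6*u + 6*N/u (Q(N, u) = 4 + ((6/u)*N + (-3 + 6*u)) = 4 + (6*N/u + (-3 + 6*u)) = 4 + (-3 + 6*u + 6*N/u) = 1 + 6*u + 6*N/u)
Q(-135, -48)/62584 = (1 + 6*(-48) + 6*(-135)/(-48))/62584 = (1 - 288 + 6*(-135)*(-1/48))*(1/62584) = (1 - 288 + 135/8)*(1/62584) = -2161/8*1/62584 = -2161/500672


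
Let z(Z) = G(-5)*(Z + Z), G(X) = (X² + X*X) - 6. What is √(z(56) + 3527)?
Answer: √8455 ≈ 91.951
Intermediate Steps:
G(X) = -6 + 2*X² (G(X) = (X² + X²) - 6 = 2*X² - 6 = -6 + 2*X²)
z(Z) = 88*Z (z(Z) = (-6 + 2*(-5)²)*(Z + Z) = (-6 + 2*25)*(2*Z) = (-6 + 50)*(2*Z) = 44*(2*Z) = 88*Z)
√(z(56) + 3527) = √(88*56 + 3527) = √(4928 + 3527) = √8455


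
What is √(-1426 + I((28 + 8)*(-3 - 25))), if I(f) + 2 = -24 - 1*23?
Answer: 5*I*√59 ≈ 38.406*I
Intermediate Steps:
I(f) = -49 (I(f) = -2 + (-24 - 1*23) = -2 + (-24 - 23) = -2 - 47 = -49)
√(-1426 + I((28 + 8)*(-3 - 25))) = √(-1426 - 49) = √(-1475) = 5*I*√59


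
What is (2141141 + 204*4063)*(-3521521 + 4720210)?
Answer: 3560097939177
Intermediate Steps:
(2141141 + 204*4063)*(-3521521 + 4720210) = (2141141 + 828852)*1198689 = 2969993*1198689 = 3560097939177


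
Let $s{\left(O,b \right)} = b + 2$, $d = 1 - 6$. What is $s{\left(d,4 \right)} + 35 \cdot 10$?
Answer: $356$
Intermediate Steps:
$d = -5$ ($d = 1 - 6 = -5$)
$s{\left(O,b \right)} = 2 + b$
$s{\left(d,4 \right)} + 35 \cdot 10 = \left(2 + 4\right) + 35 \cdot 10 = 6 + 350 = 356$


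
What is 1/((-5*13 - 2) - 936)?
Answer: -1/1003 ≈ -0.00099701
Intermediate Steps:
1/((-5*13 - 2) - 936) = 1/((-65 - 2) - 936) = 1/(-67 - 936) = 1/(-1003) = -1/1003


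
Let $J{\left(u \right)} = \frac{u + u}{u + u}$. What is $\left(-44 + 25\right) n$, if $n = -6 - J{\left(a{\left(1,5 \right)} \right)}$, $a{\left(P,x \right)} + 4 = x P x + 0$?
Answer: $133$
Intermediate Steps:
$a{\left(P,x \right)} = -4 + P x^{2}$ ($a{\left(P,x \right)} = -4 + \left(x P x + 0\right) = -4 + \left(P x x + 0\right) = -4 + \left(P x^{2} + 0\right) = -4 + P x^{2}$)
$J{\left(u \right)} = 1$ ($J{\left(u \right)} = \frac{2 u}{2 u} = 2 u \frac{1}{2 u} = 1$)
$n = -7$ ($n = -6 - 1 = -7$)
$\left(-44 + 25\right) n = \left(-44 + 25\right) \left(-7\right) = \left(-19\right) \left(-7\right) = 133$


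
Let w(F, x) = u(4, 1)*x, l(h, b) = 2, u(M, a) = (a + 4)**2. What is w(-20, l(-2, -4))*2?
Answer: 100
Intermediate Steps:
u(M, a) = (4 + a)**2
w(F, x) = 25*x (w(F, x) = (4 + 1)**2*x = 5**2*x = 25*x)
w(-20, l(-2, -4))*2 = (25*2)*2 = 50*2 = 100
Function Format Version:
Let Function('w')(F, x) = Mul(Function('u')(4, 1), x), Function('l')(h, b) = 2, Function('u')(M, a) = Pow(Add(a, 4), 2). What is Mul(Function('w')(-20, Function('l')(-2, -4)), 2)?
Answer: 100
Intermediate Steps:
Function('u')(M, a) = Pow(Add(4, a), 2)
Function('w')(F, x) = Mul(25, x) (Function('w')(F, x) = Mul(Pow(Add(4, 1), 2), x) = Mul(Pow(5, 2), x) = Mul(25, x))
Mul(Function('w')(-20, Function('l')(-2, -4)), 2) = Mul(Mul(25, 2), 2) = Mul(50, 2) = 100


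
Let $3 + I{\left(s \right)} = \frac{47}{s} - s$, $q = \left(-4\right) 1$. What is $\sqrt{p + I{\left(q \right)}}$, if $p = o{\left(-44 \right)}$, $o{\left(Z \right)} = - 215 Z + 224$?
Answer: $\frac{\sqrt{38693}}{2} \approx 98.353$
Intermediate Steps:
$q = -4$
$I{\left(s \right)} = -3 - s + \frac{47}{s}$ ($I{\left(s \right)} = -3 - \left(s - \frac{47}{s}\right) = -3 - s + \frac{47}{s}$)
$o{\left(Z \right)} = 224 - 215 Z$
$p = 9684$ ($p = 224 - -9460 = 224 + 9460 = 9684$)
$\sqrt{p + I{\left(q \right)}} = \sqrt{9684 - \left(-1 + \frac{47}{4}\right)} = \sqrt{9684 + \left(-3 + 4 + 47 \left(- \frac{1}{4}\right)\right)} = \sqrt{9684 - \frac{43}{4}} = \sqrt{\frac{38693}{4}} = \frac{\sqrt{38693}}{2}$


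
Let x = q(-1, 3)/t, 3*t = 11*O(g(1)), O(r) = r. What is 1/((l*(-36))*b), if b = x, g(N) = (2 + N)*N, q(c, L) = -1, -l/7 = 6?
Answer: -11/1512 ≈ -0.0072751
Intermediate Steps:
l = -42 (l = -7*6 = -42)
g(N) = N*(2 + N)
t = 11 (t = (11*(1*(2 + 1)))/3 = (11*(1*3))/3 = (11*3)/3 = (⅓)*33 = 11)
x = -1/11 ≈ -0.090909
b = -1/11 ≈ -0.090909
1/((l*(-36))*b) = 1/(-42*(-36)*(-1/11)) = 1/(1512*(-1/11)) = 1/(-1512/11) = -11/1512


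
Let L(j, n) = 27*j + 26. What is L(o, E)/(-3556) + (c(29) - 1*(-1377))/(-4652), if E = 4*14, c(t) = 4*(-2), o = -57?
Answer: 271289/2067814 ≈ 0.13120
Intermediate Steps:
c(t) = -8
E = 56
L(j, n) = 26 + 27*j
L(o, E)/(-3556) + (c(29) - 1*(-1377))/(-4652) = (26 + 27*(-57))/(-3556) + (-8 - 1*(-1377))/(-4652) = (26 - 1539)*(-1/3556) + (-8 + 1377)*(-1/4652) = -1513*(-1/3556) + 1369*(-1/4652) = 1513/3556 - 1369/4652 = 271289/2067814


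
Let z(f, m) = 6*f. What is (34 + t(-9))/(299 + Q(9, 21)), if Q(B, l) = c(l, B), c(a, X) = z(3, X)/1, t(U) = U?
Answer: 25/317 ≈ 0.078864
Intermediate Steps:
c(a, X) = 18 (c(a, X) = (6*3)/1 = 18*1 = 18)
Q(B, l) = 18
(34 + t(-9))/(299 + Q(9, 21)) = (34 - 9)/(299 + 18) = 25/317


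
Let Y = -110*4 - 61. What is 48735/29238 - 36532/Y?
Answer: 364179617/4882746 ≈ 74.585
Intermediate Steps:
Y = -501 (Y = -440 - 61 = -501)
48735/29238 - 36532/Y = 48735/29238 - 36532/(-501) = 48735*(1/29238) - 36532*(-1/501) = 16245/9746 + 36532/501 = 364179617/4882746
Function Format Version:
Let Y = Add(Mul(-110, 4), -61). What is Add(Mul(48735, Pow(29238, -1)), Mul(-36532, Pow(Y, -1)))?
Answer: Rational(364179617, 4882746) ≈ 74.585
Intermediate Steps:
Y = -501 (Y = Add(-440, -61) = -501)
Add(Mul(48735, Pow(29238, -1)), Mul(-36532, Pow(Y, -1))) = Add(Mul(48735, Pow(29238, -1)), Mul(-36532, Pow(-501, -1))) = Add(Mul(48735, Rational(1, 29238)), Mul(-36532, Rational(-1, 501))) = Add(Rational(16245, 9746), Rational(36532, 501)) = Rational(364179617, 4882746)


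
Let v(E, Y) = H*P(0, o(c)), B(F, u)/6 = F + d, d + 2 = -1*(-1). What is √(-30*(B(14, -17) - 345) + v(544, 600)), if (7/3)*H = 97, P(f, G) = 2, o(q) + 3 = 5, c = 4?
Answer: 2*√99141/7 ≈ 89.962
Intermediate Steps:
o(q) = 2 (o(q) = -3 + 5 = 2)
H = 291/7 (H = (3/7)*97 = 291/7 ≈ 41.571)
d = -1 (d = -2 - 1*(-1) = -2 + 1 = -1)
B(F, u) = -6 + 6*F (B(F, u) = 6*(F - 1) = 6*(-1 + F) = -6 + 6*F)
v(E, Y) = 582/7 (v(E, Y) = (291/7)*2 = 582/7)
√(-30*(B(14, -17) - 345) + v(544, 600)) = √(-30*((-6 + 6*14) - 345) + 582/7) = √(-30*((-6 + 84) - 345) + 582/7) = √(-30*(78 - 345) + 582/7) = √(-30*(-267) + 582/7) = √(8010 + 582/7) = √(56652/7) = 2*√99141/7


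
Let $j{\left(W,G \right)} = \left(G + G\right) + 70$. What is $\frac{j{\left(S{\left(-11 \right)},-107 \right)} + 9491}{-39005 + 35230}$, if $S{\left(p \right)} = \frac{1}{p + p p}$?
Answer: $- \frac{9347}{3775} \approx -2.476$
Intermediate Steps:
$S{\left(p \right)} = \frac{1}{p + p^{2}}$
$j{\left(W,G \right)} = 70 + 2 G$ ($j{\left(W,G \right)} = 2 G + 70 = 70 + 2 G$)
$\frac{j{\left(S{\left(-11 \right)},-107 \right)} + 9491}{-39005 + 35230} = \frac{\left(70 + 2 \left(-107\right)\right) + 9491}{-39005 + 35230} = \frac{\left(70 - 214\right) + 9491}{-3775} = \left(-144 + 9491\right) \left(- \frac{1}{3775}\right) = 9347 \left(- \frac{1}{3775}\right) = - \frac{9347}{3775}$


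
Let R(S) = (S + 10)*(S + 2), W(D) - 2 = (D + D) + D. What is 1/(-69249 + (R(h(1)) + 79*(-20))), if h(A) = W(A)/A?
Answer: -1/70724 ≈ -1.4139e-5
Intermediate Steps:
W(D) = 2 + 3*D (W(D) = 2 + ((D + D) + D) = 2 + (2*D + D) = 2 + 3*D)
h(A) = (2 + 3*A)/A
R(S) = (2 + S)*(10 + S) (R(S) = (10 + S)*(2 + S) = (2 + S)*(10 + S))
1/(-69249 + (R(h(1)) + 79*(-20))) = 1/(-69249 + ((20 + (3 + 2/1)**2 + 12*(3 + 2/1)) + 79*(-20))) = 1/(-69249 + ((20 + (3 + 2*1)**2 + 12*(3 + 2*1)) - 1580)) = 1/(-69249 + ((20 + (3 + 2)**2 + 12*(3 + 2)) - 1580)) = 1/(-69249 + ((20 + 5**2 + 12*5) - 1580)) = 1/(-69249 + ((20 + 25 + 60) - 1580)) = 1/(-69249 + (105 - 1580)) = 1/(-69249 - 1475) = 1/(-70724) = -1/70724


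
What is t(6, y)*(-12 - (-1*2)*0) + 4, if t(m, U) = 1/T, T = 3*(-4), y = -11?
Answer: 5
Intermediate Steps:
T = -12
t(m, U) = -1/12 (t(m, U) = 1/(-12) = -1/12)
t(6, y)*(-12 - (-1*2)*0) + 4 = -(-12 - (-1*2)*0)/12 + 4 = -(-12 - (-2)*0)/12 + 4 = -(-12 - 1*0)/12 + 4 = -(-12 + 0)/12 + 4 = -1/12*(-12) + 4 = 1 + 4 = 5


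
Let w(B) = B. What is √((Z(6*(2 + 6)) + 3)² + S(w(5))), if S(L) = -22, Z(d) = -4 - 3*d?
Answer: √21003 ≈ 144.92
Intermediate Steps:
√((Z(6*(2 + 6)) + 3)² + S(w(5))) = √(((-4 - 18*(2 + 6)) + 3)² - 22) = √(((-4 - 18*8) + 3)² - 22) = √(((-4 - 3*48) + 3)² - 22) = √(((-4 - 144) + 3)² - 22) = √((-148 + 3)² - 22) = √((-145)² - 22) = √(21025 - 22) = √21003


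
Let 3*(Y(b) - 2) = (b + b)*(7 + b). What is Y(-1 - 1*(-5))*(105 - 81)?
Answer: 752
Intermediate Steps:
Y(b) = 2 + 2*b*(7 + b)/3 (Y(b) = 2 + ((b + b)*(7 + b))/3 = 2 + ((2*b)*(7 + b))/3 = 2 + (2*b*(7 + b))/3 = 2 + 2*b*(7 + b)/3)
Y(-1 - 1*(-5))*(105 - 81) = (2 + 2*(-1 - 1*(-5))²/3 + 14*(-1 - 1*(-5))/3)*(105 - 81) = (2 + 2*(-1 + 5)²/3 + 14*(-1 + 5)/3)*24 = (2 + (⅔)*4² + (14/3)*4)*24 = (2 + (⅔)*16 + 56/3)*24 = (2 + 32/3 + 56/3)*24 = (94/3)*24 = 752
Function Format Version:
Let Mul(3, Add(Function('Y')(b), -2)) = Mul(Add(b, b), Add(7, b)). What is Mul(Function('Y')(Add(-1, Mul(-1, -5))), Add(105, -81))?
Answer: 752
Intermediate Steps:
Function('Y')(b) = Add(2, Mul(Rational(2, 3), b, Add(7, b))) (Function('Y')(b) = Add(2, Mul(Rational(1, 3), Mul(Add(b, b), Add(7, b)))) = Add(2, Mul(Rational(1, 3), Mul(Mul(2, b), Add(7, b)))) = Add(2, Mul(Rational(1, 3), Mul(2, b, Add(7, b)))) = Add(2, Mul(Rational(2, 3), b, Add(7, b))))
Mul(Function('Y')(Add(-1, Mul(-1, -5))), Add(105, -81)) = Mul(Add(2, Mul(Rational(2, 3), Pow(Add(-1, Mul(-1, -5)), 2)), Mul(Rational(14, 3), Add(-1, Mul(-1, -5)))), Add(105, -81)) = Mul(Add(2, Mul(Rational(2, 3), Pow(Add(-1, 5), 2)), Mul(Rational(14, 3), Add(-1, 5))), 24) = Mul(Add(2, Mul(Rational(2, 3), Pow(4, 2)), Mul(Rational(14, 3), 4)), 24) = Mul(Add(2, Mul(Rational(2, 3), 16), Rational(56, 3)), 24) = Mul(Add(2, Rational(32, 3), Rational(56, 3)), 24) = Mul(Rational(94, 3), 24) = 752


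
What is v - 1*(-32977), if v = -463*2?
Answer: 32051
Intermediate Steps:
v = -926
v - 1*(-32977) = -926 - 1*(-32977) = -926 + 32977 = 32051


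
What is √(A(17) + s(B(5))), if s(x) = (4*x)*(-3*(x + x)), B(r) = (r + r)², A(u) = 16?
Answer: 4*I*√14999 ≈ 489.88*I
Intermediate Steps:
B(r) = 4*r² (B(r) = (2*r)² = 4*r²)
s(x) = -24*x² (s(x) = (4*x)*(-6*x) = -24*x²)
√(A(17) + s(B(5))) = √(16 - 24*(4*5²)²) = √(16 - 24*(4*25)²) = √(16 - 24*100²) = √(16 - 24*10000) = √(16 - 240000) = √(-239984) = 4*I*√14999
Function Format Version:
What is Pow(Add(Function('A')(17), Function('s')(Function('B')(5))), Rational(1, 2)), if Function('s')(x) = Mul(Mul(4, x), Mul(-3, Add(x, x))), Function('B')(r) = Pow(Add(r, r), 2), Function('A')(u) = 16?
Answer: Mul(4, I, Pow(14999, Rational(1, 2))) ≈ Mul(489.88, I)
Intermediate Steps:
Function('B')(r) = Mul(4, Pow(r, 2)) (Function('B')(r) = Pow(Mul(2, r), 2) = Mul(4, Pow(r, 2)))
Function('s')(x) = Mul(-24, Pow(x, 2)) (Function('s')(x) = Mul(Mul(4, x), Mul(-3, Mul(2, x))) = Mul(Mul(4, x), Mul(-6, x)) = Mul(-24, Pow(x, 2)))
Pow(Add(Function('A')(17), Function('s')(Function('B')(5))), Rational(1, 2)) = Pow(Add(16, Mul(-24, Pow(Mul(4, Pow(5, 2)), 2))), Rational(1, 2)) = Pow(Add(16, Mul(-24, Pow(Mul(4, 25), 2))), Rational(1, 2)) = Pow(Add(16, Mul(-24, Pow(100, 2))), Rational(1, 2)) = Pow(Add(16, Mul(-24, 10000)), Rational(1, 2)) = Pow(Add(16, -240000), Rational(1, 2)) = Pow(-239984, Rational(1, 2)) = Mul(4, I, Pow(14999, Rational(1, 2)))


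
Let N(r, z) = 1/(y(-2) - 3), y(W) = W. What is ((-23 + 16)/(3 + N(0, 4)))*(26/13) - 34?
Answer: -39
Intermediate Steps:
N(r, z) = -1/5 (N(r, z) = 1/(-2 - 3) = 1/(-5) = -1/5)
((-23 + 16)/(3 + N(0, 4)))*(26/13) - 34 = ((-23 + 16)/(3 - 1/5))*(26/13) - 34 = (-7/14/5)*(26*(1/13)) - 34 = -7*5/14*2 - 34 = -5/2*2 - 34 = -5 - 34 = -39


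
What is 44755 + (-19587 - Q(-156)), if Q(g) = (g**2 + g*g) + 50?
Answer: -23554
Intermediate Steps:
Q(g) = 50 + 2*g**2 (Q(g) = (g**2 + g**2) + 50 = 2*g**2 + 50 = 50 + 2*g**2)
44755 + (-19587 - Q(-156)) = 44755 + (-19587 - (50 + 2*(-156)**2)) = 44755 + (-19587 - (50 + 2*24336)) = 44755 + (-19587 - (50 + 48672)) = 44755 + (-19587 - 1*48722) = 44755 + (-19587 - 48722) = 44755 - 68309 = -23554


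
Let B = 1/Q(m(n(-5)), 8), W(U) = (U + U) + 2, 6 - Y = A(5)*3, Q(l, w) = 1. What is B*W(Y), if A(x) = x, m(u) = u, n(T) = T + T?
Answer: -16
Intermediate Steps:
n(T) = 2*T
Y = -9 (Y = 6 - 5*3 = 6 - 1*15 = 6 - 15 = -9)
W(U) = 2 + 2*U (W(U) = 2*U + 2 = 2 + 2*U)
B = 1 (B = 1/1 = 1)
B*W(Y) = 1*(2 + 2*(-9)) = 1*(2 - 18) = 1*(-16) = -16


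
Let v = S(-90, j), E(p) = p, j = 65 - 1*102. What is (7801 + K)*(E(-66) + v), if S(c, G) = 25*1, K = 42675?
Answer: -2069516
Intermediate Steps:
j = -37 (j = 65 - 102 = -37)
S(c, G) = 25
v = 25
(7801 + K)*(E(-66) + v) = (7801 + 42675)*(-66 + 25) = 50476*(-41) = -2069516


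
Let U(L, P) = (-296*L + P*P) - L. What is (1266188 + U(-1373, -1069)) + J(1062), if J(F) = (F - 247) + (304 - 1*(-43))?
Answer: 2817892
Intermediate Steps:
J(F) = 100 + F (J(F) = (-247 + F) + (304 + 43) = (-247 + F) + 347 = 100 + F)
U(L, P) = P² - 297*L (U(L, P) = (-296*L + P²) - L = (P² - 296*L) - L = P² - 297*L)
(1266188 + U(-1373, -1069)) + J(1062) = (1266188 + ((-1069)² - 297*(-1373))) + (100 + 1062) = (1266188 + (1142761 + 407781)) + 1162 = (1266188 + 1550542) + 1162 = 2816730 + 1162 = 2817892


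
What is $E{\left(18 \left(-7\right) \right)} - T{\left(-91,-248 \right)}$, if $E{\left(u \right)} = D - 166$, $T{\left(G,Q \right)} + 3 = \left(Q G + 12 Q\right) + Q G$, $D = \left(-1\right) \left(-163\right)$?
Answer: $-42160$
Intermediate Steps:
$D = 163$
$T{\left(G,Q \right)} = -3 + 12 Q + 2 G Q$ ($T{\left(G,Q \right)} = -3 + \left(\left(Q G + 12 Q\right) + Q G\right) = -3 + \left(\left(G Q + 12 Q\right) + G Q\right) = -3 + \left(\left(12 Q + G Q\right) + G Q\right) = -3 + \left(12 Q + 2 G Q\right) = -3 + 12 Q + 2 G Q$)
$E{\left(u \right)} = -3$ ($E{\left(u \right)} = 163 - 166 = -3$)
$E{\left(18 \left(-7\right) \right)} - T{\left(-91,-248 \right)} = -3 - \left(-3 + 12 \left(-248\right) + 2 \left(-91\right) \left(-248\right)\right) = -3 - \left(-3 - 2976 + 45136\right) = -3 - 42157 = -42160$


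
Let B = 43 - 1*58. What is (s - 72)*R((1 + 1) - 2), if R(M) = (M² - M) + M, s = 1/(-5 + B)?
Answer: 0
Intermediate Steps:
B = -15 (B = 43 - 58 = -15)
s = -1/20 (s = 1/(-5 - 15) = 1/(-20) = -1/20 ≈ -0.050000)
R(M) = M²
(s - 72)*R((1 + 1) - 2) = (-1/20 - 72)*((1 + 1) - 2)² = -1441*(2 - 2)²/20 = -1441/20*0² = -1441/20*0 = 0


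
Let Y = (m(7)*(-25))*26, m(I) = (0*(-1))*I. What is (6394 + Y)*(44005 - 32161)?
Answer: 75730536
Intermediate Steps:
m(I) = 0 (m(I) = 0*I = 0)
Y = 0 (Y = (0*(-25))*26 = 0*26 = 0)
(6394 + Y)*(44005 - 32161) = (6394 + 0)*(44005 - 32161) = 6394*11844 = 75730536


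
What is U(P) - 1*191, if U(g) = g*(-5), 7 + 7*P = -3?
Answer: -1287/7 ≈ -183.86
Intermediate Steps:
P = -10/7 (P = -1 + (1/7)*(-3) = -1 - 3/7 = -10/7 ≈ -1.4286)
U(g) = -5*g
U(P) - 1*191 = -5*(-10/7) - 1*191 = 50/7 - 191 = -1287/7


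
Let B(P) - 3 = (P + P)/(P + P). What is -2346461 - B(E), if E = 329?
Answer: -2346465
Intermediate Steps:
B(P) = 4 (B(P) = 3 + (P + P)/(P + P) = 3 + (2*P)/((2*P)) = 3 + (2*P)*(1/(2*P)) = 3 + 1 = 4)
-2346461 - B(E) = -2346461 - 1*4 = -2346461 - 4 = -2346465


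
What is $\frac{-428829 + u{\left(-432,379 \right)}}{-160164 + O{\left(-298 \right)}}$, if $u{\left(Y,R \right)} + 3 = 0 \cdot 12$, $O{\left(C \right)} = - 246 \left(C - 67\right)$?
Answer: $\frac{71472}{11729} \approx 6.0936$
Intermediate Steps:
$O{\left(C \right)} = 16482 - 246 C$ ($O{\left(C \right)} = - 246 \left(-67 + C\right) = 16482 - 246 C$)
$u{\left(Y,R \right)} = -3$ ($u{\left(Y,R \right)} = -3 + 0 \cdot 12 = -3 + 0 = -3$)
$\frac{-428829 + u{\left(-432,379 \right)}}{-160164 + O{\left(-298 \right)}} = \frac{-428829 - 3}{-160164 + \left(16482 - -73308\right)} = - \frac{428832}{-160164 + \left(16482 + 73308\right)} = - \frac{428832}{-160164 + 89790} = - \frac{428832}{-70374} = \left(-428832\right) \left(- \frac{1}{70374}\right) = \frac{71472}{11729}$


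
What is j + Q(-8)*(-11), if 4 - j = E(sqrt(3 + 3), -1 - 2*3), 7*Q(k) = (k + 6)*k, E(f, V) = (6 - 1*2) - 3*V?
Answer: -323/7 ≈ -46.143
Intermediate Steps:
E(f, V) = 4 - 3*V (E(f, V) = (6 - 2) - 3*V = 4 - 3*V)
Q(k) = k*(6 + k)/7 (Q(k) = ((k + 6)*k)/7 = ((6 + k)*k)/7 = (k*(6 + k))/7 = k*(6 + k)/7)
j = -21 (j = 4 - (4 - 3*(-1 - 2*3)) = 4 - (4 - 3*(-1 - 6)) = 4 - (4 - 3*(-7)) = 4 - (4 + 21) = 4 - 1*25 = 4 - 25 = -21)
j + Q(-8)*(-11) = -21 + ((1/7)*(-8)*(6 - 8))*(-11) = -21 + ((1/7)*(-8)*(-2))*(-11) = -21 + (16/7)*(-11) = -21 - 176/7 = -323/7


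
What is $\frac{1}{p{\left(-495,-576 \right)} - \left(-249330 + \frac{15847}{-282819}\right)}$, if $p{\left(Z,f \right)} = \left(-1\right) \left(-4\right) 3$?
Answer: $\frac{282819}{70518670945} \approx 4.0106 \cdot 10^{-6}$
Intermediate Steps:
$p{\left(Z,f \right)} = 12$ ($p{\left(Z,f \right)} = 4 \cdot 3 = 12$)
$\frac{1}{p{\left(-495,-576 \right)} - \left(-249330 + \frac{15847}{-282819}\right)} = \frac{1}{12 - \left(-249330 + \frac{15847}{-282819}\right)} = \frac{1}{12 + \left(\left(-15847\right) \left(- \frac{1}{282819}\right) + 249330\right)} = \frac{1}{12 + \left(\frac{15847}{282819} + 249330\right)} = \frac{1}{12 + \frac{70515277117}{282819}} = \frac{1}{\frac{70518670945}{282819}} = \frac{282819}{70518670945}$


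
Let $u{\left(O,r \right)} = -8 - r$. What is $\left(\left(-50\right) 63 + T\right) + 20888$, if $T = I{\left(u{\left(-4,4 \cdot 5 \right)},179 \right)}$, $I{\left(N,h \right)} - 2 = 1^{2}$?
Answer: $17741$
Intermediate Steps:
$I{\left(N,h \right)} = 3$ ($I{\left(N,h \right)} = 2 + 1^{2} = 2 + 1 = 3$)
$T = 3$
$\left(\left(-50\right) 63 + T\right) + 20888 = \left(\left(-50\right) 63 + 3\right) + 20888 = \left(-3150 + 3\right) + 20888 = -3147 + 20888 = 17741$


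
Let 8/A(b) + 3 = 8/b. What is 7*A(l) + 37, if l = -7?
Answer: 681/29 ≈ 23.483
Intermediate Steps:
A(b) = 8/(-3 + 8/b)
7*A(l) + 37 = 7*(-8*(-7)/(-8 + 3*(-7))) + 37 = 7*(-8*(-7)/(-8 - 21)) + 37 = 7*(-8*(-7)/(-29)) + 37 = 7*(-8*(-7)*(-1/29)) + 37 = 7*(-56/29) + 37 = -392/29 + 37 = 681/29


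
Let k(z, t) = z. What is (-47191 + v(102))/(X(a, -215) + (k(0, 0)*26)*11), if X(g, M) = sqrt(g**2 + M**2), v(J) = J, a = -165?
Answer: -47089*sqrt(2938)/14690 ≈ -173.75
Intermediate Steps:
X(g, M) = sqrt(M**2 + g**2)
(-47191 + v(102))/(X(a, -215) + (k(0, 0)*26)*11) = (-47191 + 102)/(sqrt((-215)**2 + (-165)**2) + (0*26)*11) = -47089/(sqrt(46225 + 27225) + 0*11) = -47089/(sqrt(73450) + 0) = -47089/(5*sqrt(2938) + 0) = -47089*sqrt(2938)/14690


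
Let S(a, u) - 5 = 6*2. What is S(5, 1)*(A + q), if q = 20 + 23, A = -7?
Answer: 612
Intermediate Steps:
S(a, u) = 17 (S(a, u) = 5 + 6*2 = 5 + 12 = 17)
q = 43
S(5, 1)*(A + q) = 17*(-7 + 43) = 17*36 = 612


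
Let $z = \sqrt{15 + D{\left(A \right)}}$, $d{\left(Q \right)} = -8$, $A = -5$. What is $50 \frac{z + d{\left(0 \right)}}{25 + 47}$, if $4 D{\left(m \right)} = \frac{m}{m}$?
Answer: $- \frac{50}{9} + \frac{25 \sqrt{61}}{72} \approx -2.8437$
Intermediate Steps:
$D{\left(m \right)} = \frac{1}{4}$ ($D{\left(m \right)} = \frac{m \frac{1}{m}}{4} = \frac{1}{4} \cdot 1 = \frac{1}{4}$)
$z = \frac{\sqrt{61}}{2}$ ($z = \sqrt{15 + \frac{1}{4}} = \sqrt{\frac{61}{4}} = \frac{\sqrt{61}}{2} \approx 3.9051$)
$50 \frac{z + d{\left(0 \right)}}{25 + 47} = 50 \frac{\frac{\sqrt{61}}{2} - 8}{25 + 47} = 50 \frac{-8 + \frac{\sqrt{61}}{2}}{72} = 50 \left(-8 + \frac{\sqrt{61}}{2}\right) \frac{1}{72} = 50 \left(- \frac{1}{9} + \frac{\sqrt{61}}{144}\right) = - \frac{50}{9} + \frac{25 \sqrt{61}}{72}$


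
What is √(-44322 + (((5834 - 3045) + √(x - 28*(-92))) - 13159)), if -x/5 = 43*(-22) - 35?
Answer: √(-54692 + √7481) ≈ 233.68*I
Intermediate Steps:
x = 4905 (x = -5*(43*(-22) - 35) = -5*(-946 - 35) = -5*(-981) = 4905)
√(-44322 + (((5834 - 3045) + √(x - 28*(-92))) - 13159)) = √(-44322 + (((5834 - 3045) + √(4905 - 28*(-92))) - 13159)) = √(-44322 + ((2789 + √(4905 + 2576)) - 13159)) = √(-44322 + ((2789 + √7481) - 13159)) = √(-44322 + (-10370 + √7481)) = √(-54692 + √7481)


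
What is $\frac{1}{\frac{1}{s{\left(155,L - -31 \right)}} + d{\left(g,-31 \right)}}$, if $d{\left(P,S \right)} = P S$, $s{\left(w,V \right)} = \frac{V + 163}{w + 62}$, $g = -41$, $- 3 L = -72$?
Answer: $\frac{218}{277295} \approx 0.00078617$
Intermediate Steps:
$L = 24$ ($L = \left(- \frac{1}{3}\right) \left(-72\right) = 24$)
$s{\left(w,V \right)} = \frac{163 + V}{62 + w}$
$\frac{1}{\frac{1}{s{\left(155,L - -31 \right)}} + d{\left(g,-31 \right)}} = \frac{1}{\frac{1}{\frac{1}{62 + 155} \left(163 + \left(24 - -31\right)\right)} - -1271} = \frac{1}{\frac{1}{\frac{1}{217} \left(163 + \left(24 + 31\right)\right)} + 1271} = \frac{1}{\frac{1}{\frac{1}{217} \left(163 + 55\right)} + 1271} = \frac{1}{\frac{1}{\frac{1}{217} \cdot 218} + 1271} = \frac{1}{\frac{1}{\frac{218}{217}} + 1271} = \frac{1}{\frac{217}{218} + 1271} = \frac{1}{\frac{277295}{218}} = \frac{218}{277295}$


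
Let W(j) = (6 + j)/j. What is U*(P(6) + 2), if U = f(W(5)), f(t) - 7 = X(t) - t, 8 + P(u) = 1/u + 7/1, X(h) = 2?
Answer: 119/15 ≈ 7.9333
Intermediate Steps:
P(u) = -1 + 1/u (P(u) = -8 + (1/u + 7/1) = -8 + (1/u + 7*1) = -8 + (1/u + 7) = -8 + (7 + 1/u) = -1 + 1/u)
W(j) = (6 + j)/j
f(t) = 9 - t (f(t) = 7 + (2 - t) = 9 - t)
U = 34/5 (U = 9 - (6 + 5)/5 = 9 - 11/5 = 34/5 ≈ 6.8000)
U*(P(6) + 2) = 34*((1 - 1*6)/6 + 2)/5 = 34*((1 - 6)/6 + 2)/5 = 34*((⅙)*(-5) + 2)/5 = 34*(-⅚ + 2)/5 = (34/5)*(7/6) = 119/15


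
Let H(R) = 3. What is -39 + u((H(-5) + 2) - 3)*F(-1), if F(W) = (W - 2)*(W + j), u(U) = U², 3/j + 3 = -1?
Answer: -18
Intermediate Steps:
j = -¾ (j = 3/(-3 - 1) = 3/(-4) = 3*(-¼) = -¾ ≈ -0.75000)
F(W) = (-2 + W)*(-¾ + W) (F(W) = (W - 2)*(W - ¾) = (-2 + W)*(-¾ + W))
-39 + u((H(-5) + 2) - 3)*F(-1) = -39 + ((3 + 2) - 3)²*(3/2 + (-1)² - 11/4*(-1)) = -39 + (5 - 3)²*(3/2 + 1 + 11/4) = -39 + 2²*(21/4) = -39 + 4*(21/4) = -39 + 21 = -18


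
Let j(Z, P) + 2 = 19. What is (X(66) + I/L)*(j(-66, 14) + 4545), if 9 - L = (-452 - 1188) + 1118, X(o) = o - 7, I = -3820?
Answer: 125496058/531 ≈ 2.3634e+5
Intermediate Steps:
X(o) = -7 + o
j(Z, P) = 17 (j(Z, P) = -2 + 19 = 17)
L = 531 (L = 9 - ((-452 - 1188) + 1118) = 9 - (-1640 + 1118) = 9 - 1*(-522) = 9 + 522 = 531)
(X(66) + I/L)*(j(-66, 14) + 4545) = ((-7 + 66) - 3820/531)*(17 + 4545) = (59 - 3820*1/531)*4562 = (59 - 3820/531)*4562 = (27509/531)*4562 = 125496058/531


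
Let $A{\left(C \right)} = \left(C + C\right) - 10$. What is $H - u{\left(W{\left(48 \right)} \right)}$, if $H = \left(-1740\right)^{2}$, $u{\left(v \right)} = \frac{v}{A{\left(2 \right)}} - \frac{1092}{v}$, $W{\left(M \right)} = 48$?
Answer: $\frac{12110523}{4} \approx 3.0276 \cdot 10^{6}$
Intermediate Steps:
$A{\left(C \right)} = -10 + 2 C$ ($A{\left(C \right)} = 2 C - 10 = -10 + 2 C$)
$u{\left(v \right)} = - \frac{1092}{v} - \frac{v}{6}$ ($u{\left(v \right)} = \frac{v}{-10 + 2 \cdot 2} - \frac{1092}{v} = \frac{v}{-10 + 4} - \frac{1092}{v} = \frac{v}{-6} - \frac{1092}{v} = v \left(- \frac{1}{6}\right) - \frac{1092}{v} = - \frac{v}{6} - \frac{1092}{v} = - \frac{1092}{v} - \frac{v}{6}$)
$H = 3027600$
$H - u{\left(W{\left(48 \right)} \right)} = 3027600 - \left(- \frac{1092}{48} - 8\right) = 3027600 - \left(\left(-1092\right) \frac{1}{48} - 8\right) = 3027600 - \left(- \frac{91}{4} - 8\right) = 3027600 - - \frac{123}{4} = 3027600 + \frac{123}{4} = \frac{12110523}{4}$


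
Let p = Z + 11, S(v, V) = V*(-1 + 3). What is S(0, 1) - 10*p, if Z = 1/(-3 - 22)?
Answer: -538/5 ≈ -107.60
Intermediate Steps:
Z = -1/25 (Z = 1/(-25) = -1/25 ≈ -0.040000)
S(v, V) = 2*V (S(v, V) = V*2 = 2*V)
p = 274/25 (p = -1/25 + 11 = 274/25 ≈ 10.960)
S(0, 1) - 10*p = 2*1 - 10*274/25 = 2 - 548/5 = -538/5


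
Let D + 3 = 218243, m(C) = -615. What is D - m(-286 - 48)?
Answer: 218855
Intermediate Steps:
D = 218240 (D = -3 + 218243 = 218240)
D - m(-286 - 48) = 218240 - 1*(-615) = 218240 + 615 = 218855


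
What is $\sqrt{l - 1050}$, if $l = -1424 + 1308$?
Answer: $i \sqrt{1166} \approx 34.147 i$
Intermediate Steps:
$l = -116$
$\sqrt{l - 1050} = \sqrt{-116 - 1050} = \sqrt{-1166} = i \sqrt{1166}$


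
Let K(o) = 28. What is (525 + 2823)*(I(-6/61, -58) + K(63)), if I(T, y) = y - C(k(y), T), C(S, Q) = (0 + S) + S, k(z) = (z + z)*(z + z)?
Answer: -90201816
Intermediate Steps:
k(z) = 4*z² (k(z) = (2*z)*(2*z) = 4*z²)
C(S, Q) = 2*S (C(S, Q) = S + S = 2*S)
I(T, y) = y - 8*y² (I(T, y) = y - 2*4*y² = y - 8*y²)
(525 + 2823)*(I(-6/61, -58) + K(63)) = (525 + 2823)*(-58*(1 - 8*(-58)) + 28) = 3348*(-58*(1 + 464) + 28) = 3348*(-58*465 + 28) = 3348*(-26970 + 28) = 3348*(-26942) = -90201816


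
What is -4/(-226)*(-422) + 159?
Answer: 17123/113 ≈ 151.53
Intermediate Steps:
-4/(-226)*(-422) + 159 = -4*(-1/226)*(-422) + 159 = (2/113)*(-422) + 159 = -844/113 + 159 = 17123/113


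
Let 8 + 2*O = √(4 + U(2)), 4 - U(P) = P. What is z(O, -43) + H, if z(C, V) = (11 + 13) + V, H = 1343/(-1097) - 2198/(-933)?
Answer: -18288332/1023501 ≈ -17.868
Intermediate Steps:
U(P) = 4 - P
H = 1158187/1023501 (H = 1343*(-1/1097) - 2198*(-1/933) = -1343/1097 + 2198/933 = 1158187/1023501 ≈ 1.1316)
O = -4 + √6/2 (O = -4 + √(4 + (4 - 1*2))/2 = -4 + √(4 + (4 - 2))/2 = -4 + √(4 + 2)/2 = -4 + √6/2 ≈ -2.7753)
z(C, V) = 24 + V
z(O, -43) + H = (24 - 43) + 1158187/1023501 = -19 + 1158187/1023501 = -18288332/1023501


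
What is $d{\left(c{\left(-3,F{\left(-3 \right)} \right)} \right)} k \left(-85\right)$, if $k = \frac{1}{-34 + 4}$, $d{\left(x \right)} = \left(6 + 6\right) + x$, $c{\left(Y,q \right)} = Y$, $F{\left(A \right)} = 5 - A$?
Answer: $\frac{51}{2} \approx 25.5$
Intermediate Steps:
$d{\left(x \right)} = 12 + x$
$k = - \frac{1}{30}$ ($k = \frac{1}{-30} = - \frac{1}{30} \approx -0.033333$)
$d{\left(c{\left(-3,F{\left(-3 \right)} \right)} \right)} k \left(-85\right) = \left(12 - 3\right) \left(- \frac{1}{30}\right) \left(-85\right) = 9 \left(- \frac{1}{30}\right) \left(-85\right) = \left(- \frac{3}{10}\right) \left(-85\right) = \frac{51}{2}$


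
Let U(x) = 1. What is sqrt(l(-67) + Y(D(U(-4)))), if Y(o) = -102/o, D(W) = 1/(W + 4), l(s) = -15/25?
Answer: I*sqrt(12765)/5 ≈ 22.596*I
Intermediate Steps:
l(s) = -3/5 (l(s) = -15*1/25 = -3/5)
D(W) = 1/(4 + W)
sqrt(l(-67) + Y(D(U(-4)))) = sqrt(-3/5 - 102/(1/(4 + 1))) = sqrt(-3/5 - 102/(1/5)) = sqrt(-3/5 - 102/1/5) = sqrt(-3/5 - 102*5) = sqrt(-3/5 - 510) = sqrt(-2553/5) = I*sqrt(12765)/5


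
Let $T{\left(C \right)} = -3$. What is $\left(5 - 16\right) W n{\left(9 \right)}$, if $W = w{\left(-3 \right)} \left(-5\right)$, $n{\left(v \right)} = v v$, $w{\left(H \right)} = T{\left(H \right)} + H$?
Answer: $-26730$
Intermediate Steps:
$w{\left(H \right)} = -3 + H$
$n{\left(v \right)} = v^{2}$
$W = 30$ ($W = \left(-3 - 3\right) \left(-5\right) = \left(-6\right) \left(-5\right) = 30$)
$\left(5 - 16\right) W n{\left(9 \right)} = \left(5 - 16\right) 30 \cdot 9^{2} = \left(5 - 16\right) 30 \cdot 81 = \left(-11\right) 30 \cdot 81 = \left(-330\right) 81 = -26730$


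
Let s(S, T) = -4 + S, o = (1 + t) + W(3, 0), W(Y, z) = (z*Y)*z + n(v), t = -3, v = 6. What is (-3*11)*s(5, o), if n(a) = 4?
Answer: -33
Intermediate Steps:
W(Y, z) = 4 + Y*z² (W(Y, z) = (z*Y)*z + 4 = (Y*z)*z + 4 = Y*z² + 4 = 4 + Y*z²)
o = 2 (o = (1 - 3) + (4 + 3*0²) = -2 + (4 + 3*0) = -2 + (4 + 0) = -2 + 4 = 2)
(-3*11)*s(5, o) = (-3*11)*(-4 + 5) = -33*1 = -33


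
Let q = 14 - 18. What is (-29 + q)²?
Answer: 1089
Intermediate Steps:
q = -4
(-29 + q)² = (-29 - 4)² = (-33)² = 1089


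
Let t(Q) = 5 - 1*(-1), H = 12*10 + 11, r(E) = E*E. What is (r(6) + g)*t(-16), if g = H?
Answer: 1002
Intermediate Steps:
r(E) = E²
H = 131 (H = 120 + 11 = 131)
g = 131
t(Q) = 6 (t(Q) = 5 + 1 = 6)
(r(6) + g)*t(-16) = (6² + 131)*6 = (36 + 131)*6 = 167*6 = 1002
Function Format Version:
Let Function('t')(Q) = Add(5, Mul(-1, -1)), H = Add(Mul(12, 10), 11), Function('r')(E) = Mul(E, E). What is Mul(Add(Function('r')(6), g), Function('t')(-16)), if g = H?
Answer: 1002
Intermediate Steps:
Function('r')(E) = Pow(E, 2)
H = 131 (H = Add(120, 11) = 131)
g = 131
Function('t')(Q) = 6 (Function('t')(Q) = Add(5, 1) = 6)
Mul(Add(Function('r')(6), g), Function('t')(-16)) = Mul(Add(Pow(6, 2), 131), 6) = Mul(Add(36, 131), 6) = Mul(167, 6) = 1002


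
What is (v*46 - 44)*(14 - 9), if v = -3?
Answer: -910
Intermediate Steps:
(v*46 - 44)*(14 - 9) = (-3*46 - 44)*(14 - 9) = (-138 - 44)*5 = -182*5 = -910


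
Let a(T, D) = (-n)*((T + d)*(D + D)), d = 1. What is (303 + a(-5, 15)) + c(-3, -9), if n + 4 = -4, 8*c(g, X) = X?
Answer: -5265/8 ≈ -658.13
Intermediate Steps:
c(g, X) = X/8
n = -8 (n = -4 - 4 = -8)
a(T, D) = 16*D*(1 + T) (a(T, D) = (-1*(-8))*((T + 1)*(D + D)) = 8*((1 + T)*(2*D)) = 8*(2*D*(1 + T)) = 16*D*(1 + T))
(303 + a(-5, 15)) + c(-3, -9) = (303 + 16*15*(1 - 5)) + (1/8)*(-9) = (303 + 16*15*(-4)) - 9/8 = (303 - 960) - 9/8 = -657 - 9/8 = -5265/8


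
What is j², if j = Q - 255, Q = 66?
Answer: 35721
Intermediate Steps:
j = -189 (j = 66 - 255 = -189)
j² = (-189)² = 35721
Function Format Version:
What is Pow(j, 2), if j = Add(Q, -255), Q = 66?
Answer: 35721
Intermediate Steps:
j = -189 (j = Add(66, -255) = -189)
Pow(j, 2) = Pow(-189, 2) = 35721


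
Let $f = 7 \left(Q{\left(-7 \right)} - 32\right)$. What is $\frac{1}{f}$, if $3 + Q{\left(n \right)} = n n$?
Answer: $\frac{1}{98} \approx 0.010204$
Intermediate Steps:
$Q{\left(n \right)} = -3 + n^{2}$ ($Q{\left(n \right)} = -3 + n n = -3 + n^{2}$)
$f = 98$ ($f = 7 \left(\left(-3 + \left(-7\right)^{2}\right) - 32\right) = 7 \left(\left(-3 + 49\right) - 32\right) = 7 \left(46 - 32\right) = 7 \cdot 14 = 98$)
$\frac{1}{f} = \frac{1}{98}$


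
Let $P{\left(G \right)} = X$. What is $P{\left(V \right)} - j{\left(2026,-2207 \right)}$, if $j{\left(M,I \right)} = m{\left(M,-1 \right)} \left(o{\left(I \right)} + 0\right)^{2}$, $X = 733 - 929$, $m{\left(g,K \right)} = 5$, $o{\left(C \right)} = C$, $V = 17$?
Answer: $-24354441$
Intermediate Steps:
$X = -196$ ($X = 733 - 929 = -196$)
$j{\left(M,I \right)} = 5 I^{2}$ ($j{\left(M,I \right)} = 5 \left(I + 0\right)^{2} = 5 I^{2}$)
$P{\left(G \right)} = -196$
$P{\left(V \right)} - j{\left(2026,-2207 \right)} = -196 - 5 \left(-2207\right)^{2} = -196 - 5 \cdot 4870849 = -196 - 24354245 = -24354441$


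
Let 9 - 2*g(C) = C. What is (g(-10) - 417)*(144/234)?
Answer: -3260/13 ≈ -250.77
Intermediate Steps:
g(C) = 9/2 - C/2
(g(-10) - 417)*(144/234) = ((9/2 - ½*(-10)) - 417)*(144/234) = ((9/2 + 5) - 417)*(144*(1/234)) = (19/2 - 417)*(8/13) = -815/2*8/13 = -3260/13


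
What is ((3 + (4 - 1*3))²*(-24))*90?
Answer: -34560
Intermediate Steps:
((3 + (4 - 1*3))²*(-24))*90 = ((3 + (4 - 3))²*(-24))*90 = ((3 + 1)²*(-24))*90 = (4²*(-24))*90 = (16*(-24))*90 = -384*90 = -34560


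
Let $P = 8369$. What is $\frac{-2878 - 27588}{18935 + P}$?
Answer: $- \frac{15233}{13652} \approx -1.1158$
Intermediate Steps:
$\frac{-2878 - 27588}{18935 + P} = \frac{-2878 - 27588}{18935 + 8369} = - \frac{30466}{27304} = \left(-30466\right) \frac{1}{27304} = - \frac{15233}{13652}$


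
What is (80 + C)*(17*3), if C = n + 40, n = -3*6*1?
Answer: 5202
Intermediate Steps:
n = -18 (n = -18*1 = -18)
C = 22 (C = -18 + 40 = 22)
(80 + C)*(17*3) = (80 + 22)*(17*3) = 102*51 = 5202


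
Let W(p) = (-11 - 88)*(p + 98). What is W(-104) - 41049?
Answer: -40455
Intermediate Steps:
W(p) = -9702 - 99*p (W(p) = -99*(98 + p) = -9702 - 99*p)
W(-104) - 41049 = (-9702 - 99*(-104)) - 41049 = (-9702 + 10296) - 41049 = 594 - 41049 = -40455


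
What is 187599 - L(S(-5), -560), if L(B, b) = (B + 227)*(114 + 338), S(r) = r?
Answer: 87255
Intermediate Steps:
L(B, b) = 102604 + 452*B (L(B, b) = (227 + B)*452 = 102604 + 452*B)
187599 - L(S(-5), -560) = 187599 - (102604 + 452*(-5)) = 187599 - (102604 - 2260) = 187599 - 1*100344 = 187599 - 100344 = 87255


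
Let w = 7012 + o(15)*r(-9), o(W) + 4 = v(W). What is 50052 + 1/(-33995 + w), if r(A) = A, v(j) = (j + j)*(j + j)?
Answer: 1754172443/35047 ≈ 50052.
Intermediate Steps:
v(j) = 4*j² (v(j) = (2*j)*(2*j) = 4*j²)
o(W) = -4 + 4*W²
w = -1052 (w = 7012 + (-4 + 4*15²)*(-9) = 7012 + (-4 + 4*225)*(-9) = 7012 + (-4 + 900)*(-9) = 7012 + 896*(-9) = 7012 - 8064 = -1052)
50052 + 1/(-33995 + w) = 50052 + 1/(-33995 - 1052) = 50052 + 1/(-35047) = 50052 - 1/35047 = 1754172443/35047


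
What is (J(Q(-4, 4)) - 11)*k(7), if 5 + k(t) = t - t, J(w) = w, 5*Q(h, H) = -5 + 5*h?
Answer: 80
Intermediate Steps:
Q(h, H) = -1 + h (Q(h, H) = (-5 + 5*h)/5 = -1 + h)
k(t) = -5 (k(t) = -5 + (t - t) = -5 + 0 = -5)
(J(Q(-4, 4)) - 11)*k(7) = ((-1 - 4) - 11)*(-5) = (-5 - 11)*(-5) = -16*(-5) = 80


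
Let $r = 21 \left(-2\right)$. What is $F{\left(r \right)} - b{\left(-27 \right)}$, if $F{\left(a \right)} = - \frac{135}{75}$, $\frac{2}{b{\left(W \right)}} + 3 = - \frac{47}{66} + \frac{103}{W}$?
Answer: $- \frac{34299}{22355} \approx -1.5343$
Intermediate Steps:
$b{\left(W \right)} = \frac{2}{- \frac{245}{66} + \frac{103}{W}}$ ($b{\left(W \right)} = \frac{2}{-3 + \left(- \frac{47}{66} + \frac{103}{W}\right)} = \frac{2}{-3 + \left(\left(-47\right) \frac{1}{66} + \frac{103}{W}\right)} = \frac{2}{-3 - \left(\frac{47}{66} - \frac{103}{W}\right)} = \frac{2}{- \frac{245}{66} + \frac{103}{W}}$)
$r = -42$
$F{\left(a \right)} = - \frac{9}{5}$ ($F{\left(a \right)} = \left(-135\right) \frac{1}{75} = - \frac{9}{5}$)
$F{\left(r \right)} - b{\left(-27 \right)} = - \frac{9}{5} - \left(-132\right) \left(-27\right) \frac{1}{-6798 + 245 \left(-27\right)} = - \frac{9}{5} - \left(-132\right) \left(-27\right) \frac{1}{-6798 - 6615} = - \frac{9}{5} - \left(-132\right) \left(-27\right) \frac{1}{-13413} = - \frac{9}{5} - \left(-132\right) \left(-27\right) \left(- \frac{1}{13413}\right) = - \frac{9}{5} - - \frac{1188}{4471} = - \frac{9}{5} + \frac{1188}{4471} = - \frac{34299}{22355}$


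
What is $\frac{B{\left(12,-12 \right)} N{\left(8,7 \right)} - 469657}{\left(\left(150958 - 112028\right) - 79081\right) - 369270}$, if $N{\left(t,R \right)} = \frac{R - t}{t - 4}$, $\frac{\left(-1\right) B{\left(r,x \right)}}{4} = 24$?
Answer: $\frac{469633}{409421} \approx 1.1471$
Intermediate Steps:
$B{\left(r,x \right)} = -96$ ($B{\left(r,x \right)} = \left(-4\right) 24 = -96$)
$N{\left(t,R \right)} = \frac{R - t}{-4 + t}$
$\frac{B{\left(12,-12 \right)} N{\left(8,7 \right)} - 469657}{\left(\left(150958 - 112028\right) - 79081\right) - 369270} = \frac{- 96 \frac{7 - 8}{-4 + 8} - 469657}{\left(\left(150958 - 112028\right) - 79081\right) - 369270} = \frac{- 96 \frac{7 - 8}{4} - 469657}{\left(38930 - 79081\right) - 369270} = \frac{- 96 \cdot \frac{1}{4} \left(-1\right) - 469657}{-40151 - 369270} = \frac{\left(-96\right) \left(- \frac{1}{4}\right) - 469657}{-409421} = \left(24 - 469657\right) \left(- \frac{1}{409421}\right) = \left(-469633\right) \left(- \frac{1}{409421}\right) = \frac{469633}{409421}$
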